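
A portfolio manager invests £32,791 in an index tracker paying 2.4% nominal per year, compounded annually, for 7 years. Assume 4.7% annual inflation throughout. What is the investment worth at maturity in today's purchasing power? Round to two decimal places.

Nominal value at maturity: £32,791 × (1 + 2.4%)^7 ≈ £38,712.78.
Price-level factor over 7 years: (1 + 4.7%)^7 ≈ 1.3791984860.
Dividing the nominal maturity value by the price-level factor gives the value in today's money.

£28,069.04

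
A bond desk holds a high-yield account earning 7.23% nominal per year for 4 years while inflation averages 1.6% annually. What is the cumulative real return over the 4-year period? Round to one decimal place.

The annual real rate is (1+7.23%)/(1+1.6%) − 1 = 5.5413%.
Compounded over 4 years: (1 + 0.055413)^4 − 1 ≈ 0.24077.

24.1%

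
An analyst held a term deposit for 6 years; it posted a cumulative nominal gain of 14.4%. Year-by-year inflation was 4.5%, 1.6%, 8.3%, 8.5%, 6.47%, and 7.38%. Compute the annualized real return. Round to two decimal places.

Cumulative inflation factor: 1.045 × 1.016 × 1.083 × 1.085 × 1.0647 × 1.0738 ≈ 1.42633.
Nominal growth factor: 1.14400. Real growth factor = 1.14400 / 1.42633 ≈ 0.80206.
Annualized: 0.80206^(1/6) − 1 ≈ -0.03609.

-3.61%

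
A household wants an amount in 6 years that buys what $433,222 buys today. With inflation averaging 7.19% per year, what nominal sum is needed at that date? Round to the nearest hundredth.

Cumulative price-level factor: (1+7.19%)^6 ≈ 1.5167905895.
The nominal amount required is $433,222 scaled up by that factor.

$657,107.05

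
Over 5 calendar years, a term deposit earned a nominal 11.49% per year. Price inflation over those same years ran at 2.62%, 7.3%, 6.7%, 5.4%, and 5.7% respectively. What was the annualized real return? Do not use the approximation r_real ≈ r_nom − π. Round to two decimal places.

Cumulative inflation factor: 1.0262 × 1.073 × 1.067 × 1.054 × 1.057 ≈ 1.30892.
Nominal growth factor: 1.72258. Real growth factor = 1.72258 / 1.30892 ≈ 1.31604.
Annualized: 1.31604^(1/5) − 1 ≈ 0.05646.

5.65%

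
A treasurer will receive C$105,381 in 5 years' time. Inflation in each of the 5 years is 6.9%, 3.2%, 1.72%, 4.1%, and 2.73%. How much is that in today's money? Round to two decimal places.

Price-level factor over 5 years: 1.069 × 1.032 × 1.0172 × 1.041 × 1.0273 ≈ 1.2000843483.
Purchasing power today: C$105,381 divided by that factor.

C$87,811.33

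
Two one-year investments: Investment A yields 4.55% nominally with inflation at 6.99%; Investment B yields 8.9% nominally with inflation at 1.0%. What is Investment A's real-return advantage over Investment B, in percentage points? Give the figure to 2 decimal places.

-10.10

Investment A real return: 1.0455/1.0699 − 1 = -2.281%.
Investment B real return: 1.089/1.010 − 1 = 7.822%.
Difference: -2.281 − 7.822 = -10.103 pp.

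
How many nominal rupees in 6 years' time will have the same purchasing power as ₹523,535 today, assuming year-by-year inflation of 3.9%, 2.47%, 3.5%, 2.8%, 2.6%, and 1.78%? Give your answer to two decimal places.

Cumulative price-level factor: 1.039 × 1.0247 × 1.035 × 1.028 × 1.026 × 1.0178 ≈ 1.1829204928.
Multiplying ₹523,535 by the price-level factor gives the future nominal sum.

₹619,300.28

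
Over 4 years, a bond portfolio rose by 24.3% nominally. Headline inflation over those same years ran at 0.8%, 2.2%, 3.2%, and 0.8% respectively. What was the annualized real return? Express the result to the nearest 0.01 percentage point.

3.78%

Cumulative inflation factor: 1.008 × 1.022 × 1.032 × 1.008 ≈ 1.07165.
Nominal growth factor: 1.24300. Real growth factor = 1.24300 / 1.07165 ≈ 1.15990.
Annualized: 1.15990^(1/4) − 1 ≈ 0.03778.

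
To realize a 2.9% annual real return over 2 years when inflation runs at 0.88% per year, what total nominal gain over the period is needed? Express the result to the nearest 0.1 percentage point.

Required annual nominal rate: (1+2.9%)(1+0.88%) − 1 = 3.80552%.
Cumulative over 2 years: (1 + 0.0380552)^2 − 1 ≈ 0.07756.

7.8%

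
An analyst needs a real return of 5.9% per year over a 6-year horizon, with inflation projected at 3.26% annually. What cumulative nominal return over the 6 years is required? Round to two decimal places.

Required annual nominal rate: (1+5.9%)(1+3.26%) − 1 = 9.35234%.
Cumulative over 6 years: (1 + 0.0935234)^6 − 1 ≈ 0.70989.

70.99%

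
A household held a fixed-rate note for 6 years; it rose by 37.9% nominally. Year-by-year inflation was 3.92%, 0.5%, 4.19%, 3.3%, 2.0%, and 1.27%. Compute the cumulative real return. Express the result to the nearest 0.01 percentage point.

18.77%

Cumulative inflation factor: 1.0392 × 1.005 × 1.0419 × 1.033 × 1.020 × 1.0127 ≈ 1.16111.
Nominal growth factor: 1.37900. Real growth factor = 1.37900 / 1.16111 ≈ 1.18766.
Total real return ≈ 18.7659%.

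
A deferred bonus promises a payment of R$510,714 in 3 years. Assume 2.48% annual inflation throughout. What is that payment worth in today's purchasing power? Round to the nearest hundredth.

R$474,526.44

Price-level factor over 3 years: (1 + 2.48%)^3 ≈ 1.0762603730.
Purchasing power today: R$510,714 divided by that factor.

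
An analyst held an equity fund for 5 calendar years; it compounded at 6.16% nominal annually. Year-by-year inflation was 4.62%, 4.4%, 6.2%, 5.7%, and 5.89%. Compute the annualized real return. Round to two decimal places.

Cumulative inflation factor: 1.0462 × 1.044 × 1.062 × 1.057 × 1.0589 ≈ 1.29828.
Nominal growth factor: 1.34836. Real growth factor = 1.34836 / 1.29828 ≈ 1.03857.
Annualized: 1.03857^(1/5) − 1 ≈ 0.00760.

0.76%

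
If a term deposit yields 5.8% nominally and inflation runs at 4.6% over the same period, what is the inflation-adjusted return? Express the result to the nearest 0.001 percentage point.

Real return via the Fisher equation: (1 + 5.8%)/(1 + 4.6%) − 1 = 1.058/1.046 − 1 ≈ 0.01147.

1.147%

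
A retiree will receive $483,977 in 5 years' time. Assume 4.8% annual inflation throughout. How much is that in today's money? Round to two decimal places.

Price-level factor over 5 years: (1 + 4.8%)^5 ≈ 1.2641727169.
Purchasing power today: $483,977 divided by that factor.

$382,840.88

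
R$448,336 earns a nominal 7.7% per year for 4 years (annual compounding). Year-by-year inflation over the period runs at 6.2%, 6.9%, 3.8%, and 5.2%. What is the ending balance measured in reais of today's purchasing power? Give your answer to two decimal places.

R$486,576.48

Nominal value at maturity: R$448,336 × (1 + 7.7%)^4 ≈ R$603,207.07.
Price-level factor over 4 years: 1.062 × 1.069 × 1.038 × 1.052 ≈ 1.2396963293.
The maturity value deflated by that factor is the answer in today's purchasing power.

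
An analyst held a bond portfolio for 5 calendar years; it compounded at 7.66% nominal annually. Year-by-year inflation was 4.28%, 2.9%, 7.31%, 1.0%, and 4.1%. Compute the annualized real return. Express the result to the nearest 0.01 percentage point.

3.62%

Cumulative inflation factor: 1.0428 × 1.029 × 1.0731 × 1.010 × 1.041 ≈ 1.21068.
Nominal growth factor: 1.44634. Real growth factor = 1.44634 / 1.21068 ≈ 1.19466.
Annualized: 1.19466^(1/5) − 1 ≈ 0.03621.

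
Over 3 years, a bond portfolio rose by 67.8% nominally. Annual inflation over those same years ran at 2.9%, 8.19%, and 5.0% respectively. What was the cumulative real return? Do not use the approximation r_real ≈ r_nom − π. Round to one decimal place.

Cumulative inflation factor: 1.029 × 1.0819 × 1.050 ≈ 1.16894.
Nominal growth factor: 1.67800. Real growth factor = 1.67800 / 1.16894 ≈ 1.43549.
Total real return ≈ 43.5490%.

43.5%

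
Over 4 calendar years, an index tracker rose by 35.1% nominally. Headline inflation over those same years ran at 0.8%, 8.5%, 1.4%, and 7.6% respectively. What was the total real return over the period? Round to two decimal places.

13.22%

Cumulative inflation factor: 1.008 × 1.085 × 1.014 × 1.076 ≈ 1.19327.
Nominal growth factor: 1.35100. Real growth factor = 1.35100 / 1.19327 ≈ 1.13218.
Total real return ≈ 13.2178%.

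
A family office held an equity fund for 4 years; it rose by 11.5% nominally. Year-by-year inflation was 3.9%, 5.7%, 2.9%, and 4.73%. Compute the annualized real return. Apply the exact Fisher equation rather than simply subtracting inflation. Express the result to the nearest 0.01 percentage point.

Cumulative inflation factor: 1.039 × 1.057 × 1.029 × 1.0473 ≈ 1.18352.
Nominal growth factor: 1.11500. Real growth factor = 1.11500 / 1.18352 ≈ 0.94210.
Annualized: 0.94210^(1/4) − 1 ≈ -0.01480.

-1.48%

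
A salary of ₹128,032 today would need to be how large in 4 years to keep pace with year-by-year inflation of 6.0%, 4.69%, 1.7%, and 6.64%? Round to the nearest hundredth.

Cumulative price-level factor: 1.060 × 1.0469 × 1.017 × 1.0664 ≈ 1.2035167928.
Multiplying ₹128,032 by the price-level factor gives the future nominal sum.

₹154,088.66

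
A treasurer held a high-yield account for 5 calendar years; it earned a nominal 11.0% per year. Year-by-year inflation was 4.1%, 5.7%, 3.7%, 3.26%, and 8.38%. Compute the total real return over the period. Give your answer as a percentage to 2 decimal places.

31.96%

Cumulative inflation factor: 1.041 × 1.057 × 1.037 × 1.0326 × 1.0838 ≈ 1.27698.
Nominal growth factor: 1.68506. Real growth factor = 1.68506 / 1.27698 ≈ 1.31956.
Total real return ≈ 31.9560%.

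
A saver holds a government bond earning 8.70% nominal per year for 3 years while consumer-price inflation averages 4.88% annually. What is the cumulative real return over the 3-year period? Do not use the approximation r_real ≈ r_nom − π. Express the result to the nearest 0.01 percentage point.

11.33%

The annual real rate is (1+8.70%)/(1+4.88%) − 1 = 3.6423%.
Compounded over 3 years: (1 + 0.036423)^3 − 1 ≈ 0.11330.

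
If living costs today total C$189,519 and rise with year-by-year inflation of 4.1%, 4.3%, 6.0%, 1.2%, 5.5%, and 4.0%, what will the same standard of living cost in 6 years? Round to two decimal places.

Cumulative price-level factor: 1.041 × 1.043 × 1.060 × 1.012 × 1.055 × 1.040 ≈ 1.2779304388.
The nominal amount required is C$189,519 scaled up by that factor.

C$242,192.10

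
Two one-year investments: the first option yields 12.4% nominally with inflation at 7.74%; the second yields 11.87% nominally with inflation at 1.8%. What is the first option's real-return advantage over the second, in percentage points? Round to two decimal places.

The first option real return: 1.124/1.0774 − 1 = 4.325%.
The second real return: 1.1187/1.018 − 1 = 9.892%.
Difference: 4.325 − 9.892 = -5.567 pp.

-5.57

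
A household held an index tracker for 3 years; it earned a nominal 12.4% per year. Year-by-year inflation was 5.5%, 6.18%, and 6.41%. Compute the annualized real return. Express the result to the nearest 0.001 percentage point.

6.008%

Cumulative inflation factor: 1.055 × 1.0618 × 1.0641 ≈ 1.19200.
Nominal growth factor: 1.42003. Real growth factor = 1.42003 / 1.19200 ≈ 1.19130.
Annualized: 1.19130^(1/3) − 1 ≈ 0.06008.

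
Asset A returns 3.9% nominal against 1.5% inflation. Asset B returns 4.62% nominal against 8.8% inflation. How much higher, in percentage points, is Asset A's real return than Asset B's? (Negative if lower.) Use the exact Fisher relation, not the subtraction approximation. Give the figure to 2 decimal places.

Asset A real return: 1.039/1.015 − 1 = 2.365%.
Asset B real return: 1.0462/1.088 − 1 = -3.842%.
Difference: 2.365 − (-3.842) = 6.207 pp.

6.21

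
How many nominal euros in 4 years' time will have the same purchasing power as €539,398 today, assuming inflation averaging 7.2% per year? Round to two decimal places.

Cumulative price-level factor: (1+7.2%)^4 ≈ 1.3206238659.
The nominal amount required is €539,398 scaled up by that factor.

€712,341.87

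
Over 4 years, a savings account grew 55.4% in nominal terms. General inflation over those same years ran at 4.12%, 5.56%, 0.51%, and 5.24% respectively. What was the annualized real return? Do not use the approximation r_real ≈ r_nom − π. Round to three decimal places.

Cumulative inflation factor: 1.0412 × 1.0556 × 1.0051 × 1.0524 ≈ 1.16258.
Nominal growth factor: 1.55400. Real growth factor = 1.55400 / 1.16258 ≈ 1.33668.
Annualized: 1.33668^(1/4) − 1 ≈ 0.07524.

7.524%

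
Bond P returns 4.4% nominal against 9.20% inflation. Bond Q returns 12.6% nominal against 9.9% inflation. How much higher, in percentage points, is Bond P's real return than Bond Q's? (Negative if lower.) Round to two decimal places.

-6.85

Bond P real return: 1.044/1.0920 − 1 = -4.396%.
Bond Q real return: 1.126/1.099 − 1 = 2.457%.
Difference: -4.396 − 2.457 = -6.853 pp.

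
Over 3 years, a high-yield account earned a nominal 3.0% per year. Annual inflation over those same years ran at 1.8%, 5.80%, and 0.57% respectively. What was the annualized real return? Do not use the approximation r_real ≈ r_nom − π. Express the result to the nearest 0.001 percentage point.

0.293%

Cumulative inflation factor: 1.018 × 1.0580 × 1.0057 ≈ 1.08318.
Nominal growth factor: 1.09273. Real growth factor = 1.09273 / 1.08318 ≈ 1.00881.
Annualized: 1.00881^(1/3) − 1 ≈ 0.00293.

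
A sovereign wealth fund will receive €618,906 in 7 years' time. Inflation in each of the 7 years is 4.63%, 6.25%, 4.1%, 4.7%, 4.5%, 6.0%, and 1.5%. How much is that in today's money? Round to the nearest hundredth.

€454,311.70

Price-level factor over 7 years: 1.0463 × 1.0625 × 1.041 × 1.047 × 1.045 × 1.060 × 1.015 ≈ 1.3622937784.
Purchasing power today: €618,906 divided by that factor.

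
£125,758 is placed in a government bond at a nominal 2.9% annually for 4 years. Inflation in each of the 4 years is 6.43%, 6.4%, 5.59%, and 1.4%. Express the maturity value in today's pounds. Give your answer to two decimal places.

Nominal value at maturity: £125,758 × (1 + 2.9%)^4 ≈ £140,992.86.
Price-level factor over 4 years: 1.0643 × 1.064 × 1.0559 × 1.014 ≈ 1.2124572506.
The maturity value deflated by that factor is the answer in today's purchasing power.

£116,286.87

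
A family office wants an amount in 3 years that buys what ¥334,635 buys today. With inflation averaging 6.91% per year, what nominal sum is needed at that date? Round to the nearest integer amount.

¥408,909

Cumulative price-level factor: (1+6.91%)^3 ≈ 1.2219543694.
The nominal amount required is ¥334,635 scaled up by that factor.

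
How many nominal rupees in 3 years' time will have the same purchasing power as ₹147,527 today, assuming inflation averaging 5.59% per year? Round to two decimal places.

₹173,676.03

Cumulative price-level factor: (1+5.59%)^3 ≈ 1.1772491069.
The nominal amount required is ₹147,527 scaled up by that factor.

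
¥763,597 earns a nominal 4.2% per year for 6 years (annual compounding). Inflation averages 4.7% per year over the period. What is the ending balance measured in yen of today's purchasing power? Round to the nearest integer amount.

¥741,977

Nominal value at maturity: ¥763,597 × (1 + 4.2%)^6 ≈ ¥977,396.
Price-level factor over 6 years: (1 + 4.7%)^6 ≈ 1.3172860421.
Dividing the nominal maturity value by the price-level factor gives the value in today's money.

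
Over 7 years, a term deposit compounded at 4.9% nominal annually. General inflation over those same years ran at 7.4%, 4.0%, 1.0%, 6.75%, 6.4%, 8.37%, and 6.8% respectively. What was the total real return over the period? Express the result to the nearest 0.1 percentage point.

Cumulative inflation factor: 1.074 × 1.040 × 1.010 × 1.0675 × 1.064 × 1.0837 × 1.068 ≈ 1.48303.
Nominal growth factor: 1.39775. Real growth factor = 1.39775 / 1.48303 ≈ 0.94250.
Total real return ≈ -5.7504%.

-5.8%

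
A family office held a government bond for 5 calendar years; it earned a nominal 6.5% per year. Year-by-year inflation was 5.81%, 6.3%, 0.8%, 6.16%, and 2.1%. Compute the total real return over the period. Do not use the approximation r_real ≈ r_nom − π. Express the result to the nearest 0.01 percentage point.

Cumulative inflation factor: 1.0581 × 1.063 × 1.008 × 1.0616 × 1.021 ≈ 1.22887.
Nominal growth factor: 1.37009. Real growth factor = 1.37009 / 1.22887 ≈ 1.11491.
Total real return ≈ 11.4913%.

11.49%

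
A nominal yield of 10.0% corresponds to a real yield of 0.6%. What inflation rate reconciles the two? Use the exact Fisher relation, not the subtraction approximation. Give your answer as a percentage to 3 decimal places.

9.344%

From (1+r_nom) = (1+r_real)(1+π), we get 1+π = (1 + 10.0%)/(1 + 0.6%) = 1.100/1.006 ≈ 1.09344.
So π ≈ 9.3439%.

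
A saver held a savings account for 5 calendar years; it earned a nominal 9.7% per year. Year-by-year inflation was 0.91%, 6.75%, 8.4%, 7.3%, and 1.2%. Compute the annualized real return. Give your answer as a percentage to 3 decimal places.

4.613%

Cumulative inflation factor: 1.0091 × 1.0675 × 1.084 × 1.073 × 1.012 ≈ 1.26798.
Nominal growth factor: 1.58867. Real growth factor = 1.58867 / 1.26798 ≈ 1.25291.
Annualized: 1.25291^(1/5) − 1 ≈ 0.04613.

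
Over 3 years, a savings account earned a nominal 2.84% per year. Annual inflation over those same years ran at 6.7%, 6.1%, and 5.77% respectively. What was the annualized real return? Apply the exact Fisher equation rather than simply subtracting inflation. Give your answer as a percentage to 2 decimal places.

Cumulative inflation factor: 1.067 × 1.061 × 1.0577 ≈ 1.19741.
Nominal growth factor: 1.08764. Real growth factor = 1.08764 / 1.19741 ≈ 0.90833.
Annualized: 0.90833^(1/3) − 1 ≈ -0.03154.

-3.15%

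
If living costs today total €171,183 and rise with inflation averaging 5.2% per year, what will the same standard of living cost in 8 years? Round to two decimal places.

€256,794.99

Cumulative price-level factor: (1+5.2%)^8 ≈ 1.5001197144.
The nominal amount required is €171,183 scaled up by that factor.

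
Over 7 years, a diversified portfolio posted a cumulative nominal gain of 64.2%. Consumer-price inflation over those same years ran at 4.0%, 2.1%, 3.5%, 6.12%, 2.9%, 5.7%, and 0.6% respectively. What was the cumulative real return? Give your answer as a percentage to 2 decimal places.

28.67%

Cumulative inflation factor: 1.040 × 1.021 × 1.035 × 1.0612 × 1.029 × 1.057 × 1.006 ≈ 1.27610.
Nominal growth factor: 1.64200. Real growth factor = 1.64200 / 1.27610 ≈ 1.28673.
Total real return ≈ 28.6732%.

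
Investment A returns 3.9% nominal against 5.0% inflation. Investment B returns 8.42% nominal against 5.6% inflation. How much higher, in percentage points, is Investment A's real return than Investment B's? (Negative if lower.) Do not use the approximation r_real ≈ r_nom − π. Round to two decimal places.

-3.72

Investment A real return: 1.039/1.050 − 1 = -1.048%.
Investment B real return: 1.0842/1.056 − 1 = 2.670%.
Difference: -1.048 − 2.670 = -3.718 pp.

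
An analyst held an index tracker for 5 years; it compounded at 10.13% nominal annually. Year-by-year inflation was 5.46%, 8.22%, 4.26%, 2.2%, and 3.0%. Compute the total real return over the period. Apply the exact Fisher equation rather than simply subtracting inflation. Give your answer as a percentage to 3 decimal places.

29.338%

Cumulative inflation factor: 1.0546 × 1.0822 × 1.0426 × 1.022 × 1.030 ≈ 1.25257.
Nominal growth factor: 1.62005. Real growth factor = 1.62005 / 1.25257 ≈ 1.29338.
Total real return ≈ 29.3383%.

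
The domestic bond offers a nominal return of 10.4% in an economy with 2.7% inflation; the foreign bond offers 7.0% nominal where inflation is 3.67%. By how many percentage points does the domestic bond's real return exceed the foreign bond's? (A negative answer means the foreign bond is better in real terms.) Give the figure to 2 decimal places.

The domestic bond real return: 1.104/1.027 − 1 = 7.498%.
The foreign bond real return: 1.070/1.0367 − 1 = 3.212%.
Difference: 7.498 − 3.212 = 4.286 pp.

4.29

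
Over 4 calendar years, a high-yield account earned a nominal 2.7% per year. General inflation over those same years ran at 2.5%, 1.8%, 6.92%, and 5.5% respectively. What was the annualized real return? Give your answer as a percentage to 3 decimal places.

-1.401%

Cumulative inflation factor: 1.025 × 1.018 × 1.0692 × 1.055 ≈ 1.17702.
Nominal growth factor: 1.11245. Real growth factor = 1.11245 / 1.17702 ≈ 0.94515.
Annualized: 0.94515^(1/4) − 1 ≈ -0.01401.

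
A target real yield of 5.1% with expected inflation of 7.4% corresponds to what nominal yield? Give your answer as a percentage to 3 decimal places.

By the Fisher equation, 1 + r_nom = (1 + 5.1%)(1 + 7.4%) = 1.051 × 1.074 = 1.128774.
So r_nom = 12.8774%.

12.877%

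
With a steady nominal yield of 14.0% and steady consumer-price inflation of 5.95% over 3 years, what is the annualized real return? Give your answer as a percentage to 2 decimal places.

7.60%

With constant rates the annual real return is the same each year: (1+14.0%)/(1+5.95%) − 1 = 0.07598.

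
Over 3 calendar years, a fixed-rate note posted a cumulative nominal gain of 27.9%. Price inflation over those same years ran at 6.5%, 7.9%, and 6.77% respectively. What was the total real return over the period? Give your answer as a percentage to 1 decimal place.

Cumulative inflation factor: 1.065 × 1.079 × 1.0677 ≈ 1.22693.
Nominal growth factor: 1.27900. Real growth factor = 1.27900 / 1.22693 ≈ 1.04244.
Total real return ≈ 4.2438%.

4.2%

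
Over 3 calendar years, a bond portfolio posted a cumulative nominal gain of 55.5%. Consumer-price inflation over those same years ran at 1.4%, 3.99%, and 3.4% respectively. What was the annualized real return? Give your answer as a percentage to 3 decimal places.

Cumulative inflation factor: 1.014 × 1.0399 × 1.034 ≈ 1.09031.
Nominal growth factor: 1.55500. Real growth factor = 1.55500 / 1.09031 ≈ 1.42620.
Annualized: 1.42620^(1/3) − 1 ≈ 0.12562.

12.562%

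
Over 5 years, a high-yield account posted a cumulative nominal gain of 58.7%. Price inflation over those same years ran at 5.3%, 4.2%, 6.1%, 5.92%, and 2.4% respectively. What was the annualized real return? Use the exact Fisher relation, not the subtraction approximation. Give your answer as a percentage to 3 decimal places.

4.679%

Cumulative inflation factor: 1.053 × 1.042 × 1.061 × 1.0592 × 1.024 ≈ 1.26267.
Nominal growth factor: 1.58700. Real growth factor = 1.58700 / 1.26267 ≈ 1.25686.
Annualized: 1.25686^(1/5) − 1 ≈ 0.04679.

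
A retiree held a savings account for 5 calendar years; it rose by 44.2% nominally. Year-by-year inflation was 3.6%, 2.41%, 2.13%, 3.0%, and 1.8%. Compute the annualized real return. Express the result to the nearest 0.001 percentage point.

Cumulative inflation factor: 1.036 × 1.0241 × 1.0213 × 1.030 × 1.018 ≈ 1.13616.
Nominal growth factor: 1.44200. Real growth factor = 1.44200 / 1.13616 ≈ 1.26918.
Annualized: 1.26918^(1/5) − 1 ≈ 0.04883.

4.883%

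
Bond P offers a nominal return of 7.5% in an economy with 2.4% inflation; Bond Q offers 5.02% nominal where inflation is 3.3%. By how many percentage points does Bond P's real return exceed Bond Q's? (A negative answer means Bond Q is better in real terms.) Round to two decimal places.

3.32

Bond P real return: 1.075/1.024 − 1 = 4.980%.
Bond Q real return: 1.0502/1.033 − 1 = 1.665%.
Difference: 4.980 − 1.665 = 3.315 pp.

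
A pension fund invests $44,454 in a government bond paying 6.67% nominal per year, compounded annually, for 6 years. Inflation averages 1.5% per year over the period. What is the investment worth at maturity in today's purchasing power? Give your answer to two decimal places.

$59,891.94

Nominal value at maturity: $44,454 × (1 + 6.67%)^6 ≈ $65,488.44.
Price-level factor over 6 years: (1 + 1.5%)^6 ≈ 1.0934432639.
The maturity value deflated by that factor is the answer in today's purchasing power.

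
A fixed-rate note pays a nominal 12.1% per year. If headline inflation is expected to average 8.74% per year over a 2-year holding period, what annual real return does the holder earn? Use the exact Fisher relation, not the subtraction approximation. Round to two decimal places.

3.09%

With constant rates the annual real return is the same each year: (1+12.1%)/(1+8.74%) − 1 = 0.03090.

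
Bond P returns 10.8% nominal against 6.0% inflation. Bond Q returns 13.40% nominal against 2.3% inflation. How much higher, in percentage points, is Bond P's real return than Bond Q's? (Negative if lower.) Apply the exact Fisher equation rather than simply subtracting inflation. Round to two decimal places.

-6.32

Bond P real return: 1.108/1.060 − 1 = 4.528%.
Bond Q real return: 1.1340/1.023 − 1 = 10.850%.
Difference: 4.528 − 10.850 = -6.322 pp.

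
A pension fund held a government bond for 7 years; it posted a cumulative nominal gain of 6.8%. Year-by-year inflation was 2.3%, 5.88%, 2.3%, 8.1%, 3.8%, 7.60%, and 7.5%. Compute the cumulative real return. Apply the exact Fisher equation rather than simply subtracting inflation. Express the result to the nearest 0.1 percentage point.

-25.7%

Cumulative inflation factor: 1.023 × 1.0588 × 1.023 × 1.081 × 1.038 × 1.0760 × 1.075 ≈ 1.43817.
Nominal growth factor: 1.06800. Real growth factor = 1.06800 / 1.43817 ≈ 0.74261.
Total real return ≈ -25.7387%.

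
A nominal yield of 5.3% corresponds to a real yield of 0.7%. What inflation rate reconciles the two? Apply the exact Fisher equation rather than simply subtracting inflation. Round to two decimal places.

From (1+r_nom) = (1+r_real)(1+π), we get 1+π = (1 + 5.3%)/(1 + 0.7%) = 1.053/1.007 ≈ 1.04568.
So π ≈ 4.5680%.

4.57%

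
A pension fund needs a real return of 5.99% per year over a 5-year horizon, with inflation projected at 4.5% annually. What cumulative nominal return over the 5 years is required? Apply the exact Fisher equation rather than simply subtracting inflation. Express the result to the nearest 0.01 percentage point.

66.69%

Required annual nominal rate: (1+5.99%)(1+4.5%) − 1 = 10.75955%.
Cumulative over 5 years: (1 + 0.1075955)^5 − 1 ≈ 0.66689.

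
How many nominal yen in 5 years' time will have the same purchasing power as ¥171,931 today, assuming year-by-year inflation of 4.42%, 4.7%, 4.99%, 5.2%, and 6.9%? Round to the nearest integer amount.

Cumulative price-level factor: 1.0442 × 1.047 × 1.0499 × 1.052 × 1.069 ≈ 1.2908380283.
The nominal amount required is ¥171,931 scaled up by that factor.

¥221,935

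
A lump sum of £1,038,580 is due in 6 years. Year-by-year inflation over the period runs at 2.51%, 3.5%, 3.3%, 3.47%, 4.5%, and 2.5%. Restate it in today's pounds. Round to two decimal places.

Price-level factor over 6 years: 1.0251 × 1.035 × 1.033 × 1.0347 × 1.045 × 1.025 ≈ 1.2146789623.
Purchasing power today: £1,038,580 divided by that factor.

£855,024.28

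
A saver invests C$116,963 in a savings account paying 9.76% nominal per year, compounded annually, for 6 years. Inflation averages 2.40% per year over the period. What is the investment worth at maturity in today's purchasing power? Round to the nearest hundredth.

Nominal value at maturity: C$116,963 × (1 + 9.76%)^6 ≈ C$204,509.31.
Price-level factor over 6 years: (1 + 2.40%)^6 ≈ 1.1529215046.
The maturity value deflated by that factor is the answer in today's purchasing power.

C$177,383.55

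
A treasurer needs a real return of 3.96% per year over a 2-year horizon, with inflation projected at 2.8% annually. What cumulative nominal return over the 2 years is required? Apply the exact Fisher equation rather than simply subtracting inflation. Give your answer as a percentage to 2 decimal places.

Required annual nominal rate: (1+3.96%)(1+2.8%) − 1 = 6.87088%.
Cumulative over 2 years: (1 + 0.0687088)^2 − 1 ≈ 0.14214.

14.21%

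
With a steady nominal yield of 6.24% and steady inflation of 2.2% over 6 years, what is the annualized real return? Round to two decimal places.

With constant rates the annual real return is the same each year: (1+6.24%)/(1+2.2%) − 1 = 0.03953.

3.95%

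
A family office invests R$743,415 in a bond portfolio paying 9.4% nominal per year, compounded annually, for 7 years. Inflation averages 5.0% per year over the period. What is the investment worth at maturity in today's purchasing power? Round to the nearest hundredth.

Nominal value at maturity: R$743,415 × (1 + 9.4%)^7 ≈ R$1,394,288.27.
Price-level factor over 7 years: (1 + 5.0%)^7 ≈ 1.4071004227.
Dividing the nominal maturity value by the price-level factor gives the value in today's money.

R$990,894.64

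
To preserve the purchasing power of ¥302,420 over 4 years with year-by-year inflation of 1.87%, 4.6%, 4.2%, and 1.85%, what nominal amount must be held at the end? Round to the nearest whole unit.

Cumulative price-level factor: 1.0187 × 1.046 × 1.042 × 1.0185 ≈ 1.1308545324.
Multiplying ¥302,420 by the price-level factor gives the future nominal sum.

¥341,993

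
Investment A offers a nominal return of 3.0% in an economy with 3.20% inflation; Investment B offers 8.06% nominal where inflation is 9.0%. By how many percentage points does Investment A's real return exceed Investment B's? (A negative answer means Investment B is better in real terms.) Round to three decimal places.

Investment A real return: 1.030/1.0320 − 1 = -0.1938%.
Investment B real return: 1.0806/1.090 − 1 = -0.8624%.
Difference: -0.1938 − (-0.8624) = 0.6686 pp.

0.669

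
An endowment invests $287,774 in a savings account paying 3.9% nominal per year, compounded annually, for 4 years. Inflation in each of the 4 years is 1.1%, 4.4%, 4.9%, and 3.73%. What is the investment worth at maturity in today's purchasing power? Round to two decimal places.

$291,999.58

Nominal value at maturity: $287,774 × (1 + 3.9%)^4 ≈ $335,361.92.
Price-level factor over 4 years: 1.011 × 1.044 × 1.049 × 1.0373 ≈ 1.1485013773.
Dividing the nominal maturity value by the price-level factor gives the value in today's money.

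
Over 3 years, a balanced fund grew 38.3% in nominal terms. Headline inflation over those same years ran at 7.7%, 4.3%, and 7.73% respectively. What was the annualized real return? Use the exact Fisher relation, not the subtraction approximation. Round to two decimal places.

Cumulative inflation factor: 1.077 × 1.043 × 1.0773 ≈ 1.21014.
Nominal growth factor: 1.38300. Real growth factor = 1.38300 / 1.21014 ≈ 1.14284.
Annualized: 1.14284^(1/3) − 1 ≈ 0.04551.

4.55%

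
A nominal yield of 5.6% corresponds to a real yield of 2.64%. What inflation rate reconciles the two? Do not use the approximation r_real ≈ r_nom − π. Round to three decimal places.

2.884%

From (1+r_nom) = (1+r_real)(1+π), we get 1+π = (1 + 5.6%)/(1 + 2.64%) = 1.056/1.0264 ≈ 1.02884.
So π ≈ 2.8839%.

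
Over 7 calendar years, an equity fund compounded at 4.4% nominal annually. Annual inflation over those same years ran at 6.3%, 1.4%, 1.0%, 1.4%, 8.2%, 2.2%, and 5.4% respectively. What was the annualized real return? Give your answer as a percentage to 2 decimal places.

Cumulative inflation factor: 1.063 × 1.014 × 1.010 × 1.014 × 1.082 × 1.022 × 1.054 ≈ 1.28662.
Nominal growth factor: 1.35177. Real growth factor = 1.35177 / 1.28662 ≈ 1.05064.
Annualized: 1.05064^(1/7) − 1 ≈ 0.00708.

0.71%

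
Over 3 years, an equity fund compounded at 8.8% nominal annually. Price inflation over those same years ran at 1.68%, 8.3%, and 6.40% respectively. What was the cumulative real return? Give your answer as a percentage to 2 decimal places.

9.92%

Cumulative inflation factor: 1.0168 × 1.083 × 1.0640 ≈ 1.17167.
Nominal growth factor: 1.28791. Real growth factor = 1.28791 / 1.17167 ≈ 1.09921.
Total real return ≈ 9.9211%.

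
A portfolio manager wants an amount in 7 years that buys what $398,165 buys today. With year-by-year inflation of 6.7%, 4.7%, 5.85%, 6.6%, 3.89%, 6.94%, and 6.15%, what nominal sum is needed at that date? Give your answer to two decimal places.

$591,910.68

Cumulative price-level factor: 1.067 × 1.047 × 1.0585 × 1.066 × 1.0389 × 1.0694 × 1.0615 ≈ 1.4865964545.
Multiplying $398,165 by the price-level factor gives the future nominal sum.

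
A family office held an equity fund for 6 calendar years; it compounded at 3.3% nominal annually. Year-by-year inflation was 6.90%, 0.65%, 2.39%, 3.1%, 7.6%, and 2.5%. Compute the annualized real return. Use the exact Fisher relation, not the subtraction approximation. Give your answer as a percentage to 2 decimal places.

Cumulative inflation factor: 1.0690 × 1.0065 × 1.0239 × 1.031 × 1.076 × 1.025 ≈ 1.25269.
Nominal growth factor: 1.21507. Real growth factor = 1.21507 / 1.25269 ≈ 0.96997.
Annualized: 0.96997^(1/6) − 1 ≈ -0.00507.

-0.51%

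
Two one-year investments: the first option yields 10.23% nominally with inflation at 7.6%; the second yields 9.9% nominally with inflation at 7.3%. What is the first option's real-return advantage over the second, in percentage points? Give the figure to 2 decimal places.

The first option real return: 1.1023/1.076 − 1 = 2.444%.
The second real return: 1.099/1.073 − 1 = 2.423%.
Difference: 2.444 − 2.423 = 0.021 pp.

0.02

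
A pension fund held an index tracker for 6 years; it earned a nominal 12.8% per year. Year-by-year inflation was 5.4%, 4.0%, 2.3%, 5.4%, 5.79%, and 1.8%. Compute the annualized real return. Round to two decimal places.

Cumulative inflation factor: 1.054 × 1.040 × 1.023 × 1.054 × 1.0579 × 1.018 ≈ 1.27287.
Nominal growth factor: 2.05994. Real growth factor = 2.05994 / 1.27287 ≈ 1.61835.
Annualized: 1.61835^(1/6) − 1 ≈ 0.08354.

8.35%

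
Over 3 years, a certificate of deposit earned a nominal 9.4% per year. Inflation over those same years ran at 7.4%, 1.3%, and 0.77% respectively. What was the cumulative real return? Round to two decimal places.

19.43%

Cumulative inflation factor: 1.074 × 1.013 × 1.0077 ≈ 1.09634.
Nominal growth factor: 1.30934. Real growth factor = 1.30934 / 1.09634 ≈ 1.19428.
Total real return ≈ 19.4282%.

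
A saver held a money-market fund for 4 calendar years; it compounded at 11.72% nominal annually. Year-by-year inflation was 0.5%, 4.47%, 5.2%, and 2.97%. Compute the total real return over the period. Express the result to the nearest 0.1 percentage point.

Cumulative inflation factor: 1.005 × 1.0447 × 1.052 × 1.0297 ≈ 1.13732.
Nominal growth factor: 1.55784. Real growth factor = 1.55784 / 1.13732 ≈ 1.36974.
Total real return ≈ 36.9745%.

37.0%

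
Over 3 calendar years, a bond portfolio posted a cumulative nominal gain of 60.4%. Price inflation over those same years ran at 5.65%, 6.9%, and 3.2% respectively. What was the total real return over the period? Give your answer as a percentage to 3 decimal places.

Cumulative inflation factor: 1.0565 × 1.069 × 1.032 ≈ 1.16554.
Nominal growth factor: 1.60400. Real growth factor = 1.60400 / 1.16554 ≈ 1.37619.
Total real return ≈ 37.6187%.

37.619%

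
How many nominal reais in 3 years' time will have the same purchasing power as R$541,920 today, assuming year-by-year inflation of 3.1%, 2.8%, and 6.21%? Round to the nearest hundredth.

Cumulative price-level factor: 1.031 × 1.028 × 1.0621 = 1.1256858028.
The nominal amount required is R$541,920 scaled up by that factor.

R$610,031.65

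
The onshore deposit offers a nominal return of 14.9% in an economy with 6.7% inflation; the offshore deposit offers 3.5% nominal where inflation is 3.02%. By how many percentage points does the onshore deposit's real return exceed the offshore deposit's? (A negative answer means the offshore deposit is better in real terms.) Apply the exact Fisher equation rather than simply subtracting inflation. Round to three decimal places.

7.219

The onshore deposit real return: 1.149/1.067 − 1 = 7.6851%.
The offshore deposit real return: 1.035/1.0302 − 1 = 0.4659%.
Difference: 7.6851 − 0.4659 = 7.2192 pp.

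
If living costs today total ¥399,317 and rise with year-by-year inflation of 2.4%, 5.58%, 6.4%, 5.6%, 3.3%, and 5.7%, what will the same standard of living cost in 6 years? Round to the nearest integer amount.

Cumulative price-level factor: 1.024 × 1.0558 × 1.064 × 1.056 × 1.033 × 1.057 ≈ 1.3263632166.
The nominal amount required is ¥399,317 scaled up by that factor.

¥529,639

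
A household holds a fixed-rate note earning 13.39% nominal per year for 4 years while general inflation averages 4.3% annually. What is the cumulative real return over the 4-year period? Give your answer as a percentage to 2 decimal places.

39.69%

The annual real rate is (1+13.39%)/(1+4.3%) − 1 = 8.7152%.
Compounded over 4 years: (1 + 0.087152)^4 − 1 ≈ 0.39689.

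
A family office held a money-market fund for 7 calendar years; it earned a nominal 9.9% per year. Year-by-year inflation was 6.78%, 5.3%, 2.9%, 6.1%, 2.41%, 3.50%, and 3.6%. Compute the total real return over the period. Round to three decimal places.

43.646%

Cumulative inflation factor: 1.0678 × 1.053 × 1.029 × 1.061 × 1.0241 × 1.0350 × 1.036 ≈ 1.34801.
Nominal growth factor: 1.93635. Real growth factor = 1.93635 / 1.34801 ≈ 1.43646.
Total real return ≈ 43.6456%.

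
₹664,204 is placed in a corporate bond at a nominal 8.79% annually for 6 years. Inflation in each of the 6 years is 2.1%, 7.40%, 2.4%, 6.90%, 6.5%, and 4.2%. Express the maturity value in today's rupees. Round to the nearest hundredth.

₹826,628.43

Nominal value at maturity: ₹664,204 × (1 + 8.79%)^6 ≈ ₹1,101,121.77.
Price-level factor over 6 years: 1.021 × 1.0740 × 1.024 × 1.0690 × 1.065 × 1.042 ≈ 1.3320637568.
Dividing the nominal maturity value by the price-level factor gives the value in today's money.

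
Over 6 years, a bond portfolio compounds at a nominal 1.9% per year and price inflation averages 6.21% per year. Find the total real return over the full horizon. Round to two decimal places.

-22.01%

The annual real rate is (1+1.9%)/(1+6.21%) − 1 = -4.0580%.
Compounded over 6 years: (1 + -0.040580)^6 − 1 ≈ -0.22008.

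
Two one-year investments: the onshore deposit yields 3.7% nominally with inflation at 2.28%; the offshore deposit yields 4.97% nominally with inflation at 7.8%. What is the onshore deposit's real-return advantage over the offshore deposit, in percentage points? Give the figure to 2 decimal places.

The onshore deposit real return: 1.037/1.0228 − 1 = 1.388%.
The offshore deposit real return: 1.0497/1.078 − 1 = -2.625%.
Difference: 1.388 − (-2.625) = 4.013 pp.

4.01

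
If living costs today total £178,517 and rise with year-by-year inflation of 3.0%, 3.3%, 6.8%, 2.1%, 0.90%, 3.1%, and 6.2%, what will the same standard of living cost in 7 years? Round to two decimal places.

£228,817.10

Cumulative price-level factor: 1.030 × 1.033 × 1.068 × 1.021 × 1.0090 × 1.031 × 1.062 ≈ 1.2817664189.
The nominal amount required is £178,517 scaled up by that factor.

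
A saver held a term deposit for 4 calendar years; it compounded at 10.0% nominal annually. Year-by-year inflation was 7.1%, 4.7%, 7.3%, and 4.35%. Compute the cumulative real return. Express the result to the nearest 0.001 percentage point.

16.612%

Cumulative inflation factor: 1.071 × 1.047 × 1.073 × 1.0435 ≈ 1.25553.
Nominal growth factor: 1.46410. Real growth factor = 1.46410 / 1.25553 ≈ 1.16612.
Total real return ≈ 16.6118%.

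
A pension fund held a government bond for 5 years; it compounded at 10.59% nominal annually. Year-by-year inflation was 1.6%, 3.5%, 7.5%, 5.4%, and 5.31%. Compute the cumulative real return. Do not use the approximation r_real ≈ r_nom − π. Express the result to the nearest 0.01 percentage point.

31.83%

Cumulative inflation factor: 1.016 × 1.035 × 1.075 × 1.054 × 1.0531 ≈ 1.25474.
Nominal growth factor: 1.65417. Real growth factor = 1.65417 / 1.25474 ≈ 1.31834.
Total real return ≈ 31.8337%.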